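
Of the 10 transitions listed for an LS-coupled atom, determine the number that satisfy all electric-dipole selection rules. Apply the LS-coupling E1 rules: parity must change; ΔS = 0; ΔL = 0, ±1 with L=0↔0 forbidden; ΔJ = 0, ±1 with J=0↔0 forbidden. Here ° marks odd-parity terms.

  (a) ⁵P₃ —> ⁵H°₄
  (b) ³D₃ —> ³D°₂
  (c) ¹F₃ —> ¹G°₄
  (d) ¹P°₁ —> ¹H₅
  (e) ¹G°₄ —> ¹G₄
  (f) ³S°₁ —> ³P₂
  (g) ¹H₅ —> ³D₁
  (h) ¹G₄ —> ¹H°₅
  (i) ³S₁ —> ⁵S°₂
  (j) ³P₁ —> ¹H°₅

5

(a) forbidden (ΔL fails)
(b) allowed
(c) allowed
(d) forbidden (ΔL, ΔJ fail)
(e) allowed
(f) allowed
(g) forbidden (parity, ΔS, ΔL, ΔJ fail)
(h) allowed
(i) forbidden (ΔS, ΔL fail)
(j) forbidden (ΔS, ΔL, ΔJ fail)
Total allowed: 5 of 10.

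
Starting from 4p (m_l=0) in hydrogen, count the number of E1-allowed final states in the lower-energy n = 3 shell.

4

E1 requires Δl = ±1, so l_f ∈ {0, 2}; with 0 ≤ l_f ≤ n_f−1 = 2, the allowed l_f values are {0, 2}.
For l_f = 0: m_f ∈ {m_i−1, m_i, m_i+1} ∩ [−0, 0] = {0} → 1 state.
For l_f = 2: m_f ∈ {m_i−1, m_i, m_i+1} ∩ [−2, 2] = {-1, 0, 1} → 3 states.
Total: 4.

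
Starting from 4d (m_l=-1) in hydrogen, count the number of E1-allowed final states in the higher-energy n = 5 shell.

5

E1 requires Δl = ±1, so l_f ∈ {1, 3}; with 0 ≤ l_f ≤ n_f−1 = 4, the allowed l_f values are {1, 3}.
For l_f = 1: m_f ∈ {m_i−1, m_i, m_i+1} ∩ [−1, 1] = {-1, 0} → 2 states.
For l_f = 3: m_f ∈ {m_i−1, m_i, m_i+1} ∩ [−3, 3] = {-2, -1, 0} → 3 states.
Total: 5.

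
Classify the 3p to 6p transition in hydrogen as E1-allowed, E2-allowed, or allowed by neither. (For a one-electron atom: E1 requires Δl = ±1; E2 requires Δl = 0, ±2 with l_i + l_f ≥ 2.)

Δl = 1 − 1 = +0; l_i + l_f = 2.
E1 (Δl = ±1): not satisfied.
E2 (Δl = 0,±2, l_i+l_f ≥ 2): satisfied.

E2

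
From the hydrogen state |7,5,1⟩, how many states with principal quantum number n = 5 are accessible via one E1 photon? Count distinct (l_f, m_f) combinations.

3

E1 requires Δl = ±1, so l_f ∈ {4, 6}; with 0 ≤ l_f ≤ n_f−1 = 4, the allowed l_f values are {4}.
For l_f = 4: m_f ∈ {m_i−1, m_i, m_i+1} ∩ [−4, 4] = {0, 1, 2} → 3 states.
Total: 3.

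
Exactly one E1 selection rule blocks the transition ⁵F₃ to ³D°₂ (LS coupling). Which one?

the ΔS = 0 rule

Initial level: S=2, L=3, J=3, parity even. Final level: S=1, L=2, J=2, parity odd.
ΔS = 0: S: 2 → 1 — fails.
ΔL = 0, ±1 (not L=0↔0): L: 3 → 2, ΔL = -1 — passes.
ΔJ = 0, ±1 (not J=0↔0): J: 3 → 2, ΔJ = -1 — passes.
Parity must change: even → odd — passes.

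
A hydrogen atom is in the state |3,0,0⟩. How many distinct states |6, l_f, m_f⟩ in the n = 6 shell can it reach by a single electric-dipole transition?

E1 requires Δl = ±1, so l_f ∈ {-1, 1}; with 0 ≤ l_f ≤ n_f−1 = 5, the allowed l_f values are {1}.
For l_f = 1: m_f ∈ {m_i−1, m_i, m_i+1} ∩ [−1, 1] = {-1, 0, 1} → 3 states.
Total: 3.

3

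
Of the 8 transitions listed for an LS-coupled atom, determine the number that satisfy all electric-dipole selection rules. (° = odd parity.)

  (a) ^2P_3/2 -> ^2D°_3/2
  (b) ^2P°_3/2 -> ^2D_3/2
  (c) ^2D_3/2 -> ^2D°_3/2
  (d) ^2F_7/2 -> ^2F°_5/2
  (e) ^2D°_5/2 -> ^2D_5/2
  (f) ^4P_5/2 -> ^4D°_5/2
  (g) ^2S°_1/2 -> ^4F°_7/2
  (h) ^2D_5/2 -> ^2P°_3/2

7

(a) allowed
(b) allowed
(c) allowed
(d) allowed
(e) allowed
(f) allowed
(g) forbidden (parity, ΔS, ΔL, ΔJ fail)
(h) allowed
Total allowed: 7 of 8.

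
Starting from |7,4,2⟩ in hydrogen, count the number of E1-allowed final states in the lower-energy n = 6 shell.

E1 requires Δl = ±1, so l_f ∈ {3, 5}; with 0 ≤ l_f ≤ n_f−1 = 5, the allowed l_f values are {3, 5}.
For l_f = 3: m_f ∈ {m_i−1, m_i, m_i+1} ∩ [−3, 3] = {1, 2, 3} → 3 states.
For l_f = 5: m_f ∈ {m_i−1, m_i, m_i+1} ∩ [−5, 5] = {1, 2, 3} → 3 states.
Total: 6.

6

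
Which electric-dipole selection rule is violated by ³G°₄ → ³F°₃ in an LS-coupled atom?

parity

Parity must change: odd → odd — ✗.
ΔS = 0: S: 1 → 1 — ✓.
ΔL = 0, ±1 (not L=0↔0): L: 4 → 3, ΔL = -1 — ✓.
ΔJ = 0, ±1 (not J=0↔0): J: 4 → 3, ΔJ = -1 — ✓.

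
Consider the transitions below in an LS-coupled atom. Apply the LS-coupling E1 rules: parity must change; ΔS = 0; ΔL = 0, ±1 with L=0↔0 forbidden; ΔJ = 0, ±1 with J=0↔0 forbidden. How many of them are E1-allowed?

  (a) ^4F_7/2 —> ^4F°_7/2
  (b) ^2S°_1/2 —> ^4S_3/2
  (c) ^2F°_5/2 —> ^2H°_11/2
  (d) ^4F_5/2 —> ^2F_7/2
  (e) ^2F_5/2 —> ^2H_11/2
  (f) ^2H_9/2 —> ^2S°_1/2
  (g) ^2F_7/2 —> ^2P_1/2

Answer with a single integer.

(a) allowed
(b) forbidden (ΔS, ΔL fail)
(c) forbidden (parity, ΔL, ΔJ fail)
(d) forbidden (parity, ΔS fail)
(e) forbidden (parity, ΔL, ΔJ fail)
(f) forbidden (ΔL, ΔJ fail)
(g) forbidden (parity, ΔL, ΔJ fail)
Total allowed: 1 of 7.

1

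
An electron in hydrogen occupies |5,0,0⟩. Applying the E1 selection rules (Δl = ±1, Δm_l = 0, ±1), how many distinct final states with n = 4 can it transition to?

E1 requires Δl = ±1, so l_f ∈ {-1, 1}; with 0 ≤ l_f ≤ n_f−1 = 3, the allowed l_f values are {1}.
For l_f = 1: m_f ∈ {m_i−1, m_i, m_i+1} ∩ [−1, 1] = {-1, 0, 1} → 3 states.
Total: 3.

3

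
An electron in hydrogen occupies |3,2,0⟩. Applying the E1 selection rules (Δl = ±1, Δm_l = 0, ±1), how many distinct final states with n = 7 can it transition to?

6

E1 requires Δl = ±1, so l_f ∈ {1, 3}; with 0 ≤ l_f ≤ n_f−1 = 6, the allowed l_f values are {1, 3}.
For l_f = 1: m_f ∈ {m_i−1, m_i, m_i+1} ∩ [−1, 1] = {-1, 0, 1} → 3 states.
For l_f = 3: m_f ∈ {m_i−1, m_i, m_i+1} ∩ [−3, 3] = {-1, 0, 1} → 3 states.
Total: 6.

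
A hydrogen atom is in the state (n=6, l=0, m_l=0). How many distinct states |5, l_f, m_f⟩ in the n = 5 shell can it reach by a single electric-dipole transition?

3

E1 requires Δl = ±1, so l_f ∈ {-1, 1}; with 0 ≤ l_f ≤ n_f−1 = 4, the allowed l_f values are {1}.
For l_f = 1: m_f ∈ {m_i−1, m_i, m_i+1} ∩ [−1, 1] = {-1, 0, 1} → 3 states.
Total: 3.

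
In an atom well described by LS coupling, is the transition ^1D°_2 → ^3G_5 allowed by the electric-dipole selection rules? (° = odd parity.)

forbidden

ΔL = 0, ±1 (not L=0↔0): L: 2 → 4, ΔL = +2 — fails.
ΔS = 0: S: 0 → 1 — fails.
Parity must change: odd → even — passes.
ΔJ = 0, ±1 (not J=0↔0): J: 2 → 5, ΔJ = +3 — fails.
Rule(s) violated: ΔS, ΔL, ΔJ.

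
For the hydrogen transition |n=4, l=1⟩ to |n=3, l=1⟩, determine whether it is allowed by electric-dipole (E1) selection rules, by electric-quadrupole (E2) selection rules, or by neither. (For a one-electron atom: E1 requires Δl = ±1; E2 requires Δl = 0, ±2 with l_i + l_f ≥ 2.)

E2

Δl = 1 − 1 = +0; l_i + l_f = 2.
E1 (Δl = ±1): not satisfied.
E2 (Δl = 0,±2, l_i+l_f ≥ 2): satisfied.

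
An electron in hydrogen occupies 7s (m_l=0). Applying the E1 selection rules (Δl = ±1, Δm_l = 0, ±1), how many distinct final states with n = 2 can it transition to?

E1 requires Δl = ±1, so l_f ∈ {-1, 1}; with 0 ≤ l_f ≤ n_f−1 = 1, the allowed l_f values are {1}.
For l_f = 1: m_f ∈ {m_i−1, m_i, m_i+1} ∩ [−1, 1] = {-1, 0, 1} → 3 states.
Total: 3.

3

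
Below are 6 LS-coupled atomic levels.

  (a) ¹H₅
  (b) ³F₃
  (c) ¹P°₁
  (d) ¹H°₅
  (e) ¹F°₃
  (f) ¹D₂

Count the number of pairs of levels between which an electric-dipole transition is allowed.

3

(a)–(b): forbidden (parity, ΔS, ΔL, ΔJ).
(a)–(c): forbidden (ΔL, ΔJ).
(a)–(d): allowed.
(a)–(e): forbidden (ΔL, ΔJ).
(a)–(f): forbidden (parity, ΔL, ΔJ).
(b)–(c): forbidden (ΔS, ΔL, ΔJ).
(b)–(d): forbidden (ΔS, ΔL, ΔJ).
(b)–(e): forbidden (ΔS).
(b)–(f): forbidden (parity, ΔS).
(c)–(d): forbidden (parity, ΔL, ΔJ).
(c)–(e): forbidden (parity, ΔL, ΔJ).
(c)–(f): allowed.
(d)–(e): forbidden (parity, ΔL, ΔJ).
(d)–(f): forbidden (ΔL, ΔJ).
(e)–(f): allowed.
Allowed pairs: 3 of 15.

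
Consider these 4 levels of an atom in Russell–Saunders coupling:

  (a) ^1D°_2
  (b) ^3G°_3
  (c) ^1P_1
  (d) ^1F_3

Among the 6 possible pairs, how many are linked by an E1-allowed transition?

(a)–(b): forbidden (parity, ΔS, ΔL).
(a)–(c): allowed.
(a)–(d): allowed.
(b)–(c): forbidden (ΔS, ΔL, ΔJ).
(b)–(d): forbidden (ΔS).
(c)–(d): forbidden (parity, ΔL, ΔJ).
Allowed pairs: 2 of 6.

2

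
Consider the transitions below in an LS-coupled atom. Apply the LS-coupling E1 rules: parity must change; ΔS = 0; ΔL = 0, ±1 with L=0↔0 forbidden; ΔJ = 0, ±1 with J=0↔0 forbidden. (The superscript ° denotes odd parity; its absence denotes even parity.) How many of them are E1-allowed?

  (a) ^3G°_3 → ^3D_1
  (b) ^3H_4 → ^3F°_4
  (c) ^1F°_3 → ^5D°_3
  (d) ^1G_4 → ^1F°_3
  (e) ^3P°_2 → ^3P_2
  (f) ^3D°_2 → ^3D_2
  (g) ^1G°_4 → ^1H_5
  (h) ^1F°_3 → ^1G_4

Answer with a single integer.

(a) forbidden (ΔL, ΔJ fail)
(b) forbidden (ΔL fails)
(c) forbidden (parity, ΔS fail)
(d) allowed
(e) allowed
(f) allowed
(g) allowed
(h) allowed
Total allowed: 5 of 8.

5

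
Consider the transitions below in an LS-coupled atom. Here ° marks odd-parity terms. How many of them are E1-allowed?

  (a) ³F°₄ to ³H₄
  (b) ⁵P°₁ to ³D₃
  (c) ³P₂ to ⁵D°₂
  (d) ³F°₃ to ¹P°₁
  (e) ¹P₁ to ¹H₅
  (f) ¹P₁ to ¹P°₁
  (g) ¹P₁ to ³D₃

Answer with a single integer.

1

(a) forbidden (ΔL fails)
(b) forbidden (ΔS, ΔJ fail)
(c) forbidden (ΔS fails)
(d) forbidden (parity, ΔS, ΔL, ΔJ fail)
(e) forbidden (parity, ΔL, ΔJ fail)
(f) allowed
(g) forbidden (parity, ΔS, ΔJ fail)
Total allowed: 1 of 7.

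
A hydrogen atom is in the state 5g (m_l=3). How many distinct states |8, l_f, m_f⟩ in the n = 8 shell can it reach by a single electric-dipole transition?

E1 requires Δl = ±1, so l_f ∈ {3, 5}; with 0 ≤ l_f ≤ n_f−1 = 7, the allowed l_f values are {3, 5}.
For l_f = 3: m_f ∈ {m_i−1, m_i, m_i+1} ∩ [−3, 3] = {2, 3} → 2 states.
For l_f = 5: m_f ∈ {m_i−1, m_i, m_i+1} ∩ [−5, 5] = {2, 3, 4} → 3 states.
Total: 5.

5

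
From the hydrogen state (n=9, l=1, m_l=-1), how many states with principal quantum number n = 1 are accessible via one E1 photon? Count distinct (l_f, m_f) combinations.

E1 requires Δl = ±1, so l_f ∈ {0, 2}; with 0 ≤ l_f ≤ n_f−1 = 0, the allowed l_f values are {0}.
For l_f = 0: m_f ∈ {m_i−1, m_i, m_i+1} ∩ [−0, 0] = {0} → 1 state.
Total: 1.

1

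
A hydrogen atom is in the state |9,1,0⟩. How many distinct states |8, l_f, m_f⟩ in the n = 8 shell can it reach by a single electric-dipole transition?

4

E1 requires Δl = ±1, so l_f ∈ {0, 2}; with 0 ≤ l_f ≤ n_f−1 = 7, the allowed l_f values are {0, 2}.
For l_f = 0: m_f ∈ {m_i−1, m_i, m_i+1} ∩ [−0, 0] = {0} → 1 state.
For l_f = 2: m_f ∈ {m_i−1, m_i, m_i+1} ∩ [−2, 2] = {-1, 0, 1} → 3 states.
Total: 4.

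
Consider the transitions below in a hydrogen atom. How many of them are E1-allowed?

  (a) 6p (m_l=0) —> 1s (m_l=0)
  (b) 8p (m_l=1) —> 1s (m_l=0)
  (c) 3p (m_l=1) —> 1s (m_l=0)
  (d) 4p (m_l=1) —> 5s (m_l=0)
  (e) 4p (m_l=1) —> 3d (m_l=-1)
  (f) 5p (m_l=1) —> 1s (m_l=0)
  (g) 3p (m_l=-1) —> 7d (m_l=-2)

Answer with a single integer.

(a) allowed
(b) allowed
(c) allowed
(d) allowed
(e) forbidden — Δm_l = -2 (E1 requires Δm_l = 0, ±1)
(f) allowed
(g) allowed
Total allowed: 6 of 7.

6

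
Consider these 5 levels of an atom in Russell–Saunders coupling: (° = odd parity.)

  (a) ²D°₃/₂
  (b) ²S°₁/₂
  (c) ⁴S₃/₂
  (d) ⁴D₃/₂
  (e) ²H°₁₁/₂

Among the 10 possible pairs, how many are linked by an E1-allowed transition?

0

(a)–(b): forbidden (parity, ΔL).
(a)–(c): forbidden (ΔS, ΔL).
(a)–(d): forbidden (ΔS).
(a)–(e): forbidden (parity, ΔL, ΔJ).
(b)–(c): forbidden (ΔS, ΔL).
(b)–(d): forbidden (ΔS, ΔL).
(b)–(e): forbidden (parity, ΔL, ΔJ).
(c)–(d): forbidden (parity, ΔL).
(c)–(e): forbidden (ΔS, ΔL, ΔJ).
(d)–(e): forbidden (ΔS, ΔL, ΔJ).
Allowed pairs: 0 of 10.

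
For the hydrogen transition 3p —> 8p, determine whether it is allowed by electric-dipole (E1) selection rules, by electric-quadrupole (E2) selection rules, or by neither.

Δl = 1 − 1 = +0; l_i + l_f = 2.
E1 (Δl = ±1): not satisfied.
E2 (Δl = 0,±2, l_i+l_f ≥ 2): satisfied.

E2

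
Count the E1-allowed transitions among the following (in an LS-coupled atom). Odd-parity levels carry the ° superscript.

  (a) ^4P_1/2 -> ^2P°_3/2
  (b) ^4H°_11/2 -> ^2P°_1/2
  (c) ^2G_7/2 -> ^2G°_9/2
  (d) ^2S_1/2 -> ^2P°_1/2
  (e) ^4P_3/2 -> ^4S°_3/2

3

(a) forbidden (ΔS fails)
(b) forbidden (parity, ΔS, ΔL, ΔJ fail)
(c) allowed
(d) allowed
(e) allowed
Total allowed: 3 of 5.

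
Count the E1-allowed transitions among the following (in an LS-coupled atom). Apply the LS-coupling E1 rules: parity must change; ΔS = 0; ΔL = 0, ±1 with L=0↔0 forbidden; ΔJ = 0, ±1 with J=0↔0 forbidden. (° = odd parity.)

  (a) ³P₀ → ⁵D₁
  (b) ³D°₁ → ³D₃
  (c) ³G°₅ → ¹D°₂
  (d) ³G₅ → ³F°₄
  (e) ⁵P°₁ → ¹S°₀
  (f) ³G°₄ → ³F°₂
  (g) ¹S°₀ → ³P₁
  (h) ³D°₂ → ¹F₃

1

(a) forbidden (parity, ΔS fail)
(b) forbidden (ΔJ fails)
(c) forbidden (parity, ΔS, ΔL, ΔJ fail)
(d) allowed
(e) forbidden (parity, ΔS fail)
(f) forbidden (parity, ΔJ fail)
(g) forbidden (ΔS fails)
(h) forbidden (ΔS fails)
Total allowed: 1 of 8.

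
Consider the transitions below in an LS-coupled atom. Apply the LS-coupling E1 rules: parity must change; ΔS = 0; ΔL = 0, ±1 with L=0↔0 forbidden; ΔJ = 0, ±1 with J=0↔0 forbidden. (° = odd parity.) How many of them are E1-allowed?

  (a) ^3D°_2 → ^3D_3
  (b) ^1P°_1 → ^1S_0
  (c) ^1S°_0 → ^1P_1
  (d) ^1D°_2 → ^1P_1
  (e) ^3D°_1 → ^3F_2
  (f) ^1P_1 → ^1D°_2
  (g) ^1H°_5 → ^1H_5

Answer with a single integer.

(a) allowed
(b) allowed
(c) allowed
(d) allowed
(e) allowed
(f) allowed
(g) allowed
Total allowed: 7 of 7.

7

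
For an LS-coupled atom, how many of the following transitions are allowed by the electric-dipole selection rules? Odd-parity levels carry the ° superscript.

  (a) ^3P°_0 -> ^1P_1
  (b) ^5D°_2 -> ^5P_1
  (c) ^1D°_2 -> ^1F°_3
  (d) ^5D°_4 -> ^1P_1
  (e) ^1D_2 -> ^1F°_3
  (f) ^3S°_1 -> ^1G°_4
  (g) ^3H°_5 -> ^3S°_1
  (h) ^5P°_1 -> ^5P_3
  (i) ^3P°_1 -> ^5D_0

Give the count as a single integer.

2

(a) forbidden (ΔS fails)
(b) allowed
(c) forbidden (parity fails)
(d) forbidden (ΔS, ΔJ fail)
(e) allowed
(f) forbidden (parity, ΔS, ΔL, ΔJ fail)
(g) forbidden (parity, ΔL, ΔJ fail)
(h) forbidden (ΔJ fails)
(i) forbidden (ΔS fails)
Total allowed: 2 of 9.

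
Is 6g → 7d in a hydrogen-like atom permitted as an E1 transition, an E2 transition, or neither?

Δl = 2 − 4 = -2; l_i + l_f = 6.
E1 (Δl = ±1): not satisfied.
E2 (Δl = 0,±2, l_i+l_f ≥ 2): satisfied.

E2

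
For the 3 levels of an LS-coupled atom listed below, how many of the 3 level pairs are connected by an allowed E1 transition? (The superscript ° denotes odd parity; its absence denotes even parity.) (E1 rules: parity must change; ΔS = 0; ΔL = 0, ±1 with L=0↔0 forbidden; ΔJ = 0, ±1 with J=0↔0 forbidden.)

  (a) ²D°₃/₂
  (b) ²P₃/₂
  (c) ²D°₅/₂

2

(a)–(b): allowed.
(a)–(c): forbidden (parity).
(b)–(c): allowed.
Allowed pairs: 2 of 3.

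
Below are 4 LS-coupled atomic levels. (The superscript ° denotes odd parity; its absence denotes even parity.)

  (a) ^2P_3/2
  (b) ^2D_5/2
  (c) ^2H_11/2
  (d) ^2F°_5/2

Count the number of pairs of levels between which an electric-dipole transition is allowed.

(a)–(b): forbidden (parity).
(a)–(c): forbidden (parity, ΔL, ΔJ).
(a)–(d): forbidden (ΔL).
(b)–(c): forbidden (parity, ΔL, ΔJ).
(b)–(d): allowed.
(c)–(d): forbidden (ΔL, ΔJ).
Allowed pairs: 1 of 6.

1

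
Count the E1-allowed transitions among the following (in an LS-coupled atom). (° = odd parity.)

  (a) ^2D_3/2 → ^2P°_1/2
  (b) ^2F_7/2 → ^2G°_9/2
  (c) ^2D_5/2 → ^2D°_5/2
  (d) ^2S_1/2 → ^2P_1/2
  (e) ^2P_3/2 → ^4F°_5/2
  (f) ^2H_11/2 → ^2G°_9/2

(a) allowed
(b) allowed
(c) allowed
(d) forbidden (parity fails)
(e) forbidden (ΔS, ΔL fail)
(f) allowed
Total allowed: 4 of 6.

4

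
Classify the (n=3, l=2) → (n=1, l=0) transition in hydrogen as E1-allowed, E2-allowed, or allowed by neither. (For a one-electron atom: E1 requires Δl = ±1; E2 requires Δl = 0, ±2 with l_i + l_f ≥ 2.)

E2

Δl = 0 − 2 = -2; l_i + l_f = 2.
E1 (Δl = ±1): not satisfied.
E2 (Δl = 0,±2, l_i+l_f ≥ 2): satisfied.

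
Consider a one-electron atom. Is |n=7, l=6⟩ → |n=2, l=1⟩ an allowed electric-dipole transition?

l: 6 → 1 (Δl = -5). Δl = ±1 violated.
The transition is electric-dipole forbidden.

forbidden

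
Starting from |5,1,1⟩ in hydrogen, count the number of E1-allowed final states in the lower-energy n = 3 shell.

E1 requires Δl = ±1, so l_f ∈ {0, 2}; with 0 ≤ l_f ≤ n_f−1 = 2, the allowed l_f values are {0, 2}.
For l_f = 0: m_f ∈ {m_i−1, m_i, m_i+1} ∩ [−0, 0] = {0} → 1 state.
For l_f = 2: m_f ∈ {m_i−1, m_i, m_i+1} ∩ [−2, 2] = {0, 1, 2} → 3 states.
Total: 4.

4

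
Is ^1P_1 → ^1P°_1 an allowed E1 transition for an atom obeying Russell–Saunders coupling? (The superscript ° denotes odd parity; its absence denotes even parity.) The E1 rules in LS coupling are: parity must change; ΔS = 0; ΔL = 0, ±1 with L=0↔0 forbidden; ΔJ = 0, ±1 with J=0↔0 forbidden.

allowed

Reading off the term symbols: S 0→0, L 1→1, J 1→1, parity even→odd.
Parity must change: even → odd — satisfied.
ΔS = 0: S: 0 → 0 — satisfied.
ΔL = 0, ±1 (not L=0↔0): L: 1 → 1, ΔL = +0 — satisfied.
ΔJ = 0, ±1 (not J=0↔0): J: 1 → 1, ΔJ = +0 — satisfied.
All four E1 rules are satisfied.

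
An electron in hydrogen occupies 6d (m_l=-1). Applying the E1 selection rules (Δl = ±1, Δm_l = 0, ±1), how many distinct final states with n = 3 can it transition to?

2

E1 requires Δl = ±1, so l_f ∈ {1, 3}; with 0 ≤ l_f ≤ n_f−1 = 2, the allowed l_f values are {1}.
For l_f = 1: m_f ∈ {m_i−1, m_i, m_i+1} ∩ [−1, 1] = {-1, 0} → 2 states.
Total: 2.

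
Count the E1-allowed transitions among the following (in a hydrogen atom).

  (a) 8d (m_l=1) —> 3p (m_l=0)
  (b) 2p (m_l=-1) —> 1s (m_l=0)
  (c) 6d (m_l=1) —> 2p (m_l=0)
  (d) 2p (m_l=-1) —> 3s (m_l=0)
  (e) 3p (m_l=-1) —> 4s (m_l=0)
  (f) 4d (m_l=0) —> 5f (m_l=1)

(a) allowed
(b) allowed
(c) allowed
(d) allowed
(e) allowed
(f) allowed
Total allowed: 6 of 6.

6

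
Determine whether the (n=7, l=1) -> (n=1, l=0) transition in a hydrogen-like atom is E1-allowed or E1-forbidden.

Δl = 0 − 1 = -1; the E1 rule Δl = ±1 is ✓.
All E1 selection rules are satisfied.

allowed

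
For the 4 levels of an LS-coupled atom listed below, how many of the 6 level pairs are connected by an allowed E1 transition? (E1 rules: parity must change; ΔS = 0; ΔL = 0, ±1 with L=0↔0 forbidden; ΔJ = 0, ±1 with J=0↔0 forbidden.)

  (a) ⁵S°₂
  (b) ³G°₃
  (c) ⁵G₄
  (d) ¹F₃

(a)–(b): forbidden (parity, ΔS, ΔL).
(a)–(c): forbidden (ΔL, ΔJ).
(a)–(d): forbidden (ΔS, ΔL).
(b)–(c): forbidden (ΔS).
(b)–(d): forbidden (ΔS).
(c)–(d): forbidden (parity, ΔS).
Allowed pairs: 0 of 6.

0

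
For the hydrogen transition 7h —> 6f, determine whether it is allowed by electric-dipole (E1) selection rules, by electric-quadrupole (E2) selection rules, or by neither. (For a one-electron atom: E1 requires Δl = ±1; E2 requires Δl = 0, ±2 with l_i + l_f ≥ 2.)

E2

Δl = 3 − 5 = -2; l_i + l_f = 8.
E1 (Δl = ±1): not satisfied.
E2 (Δl = 0,±2, l_i+l_f ≥ 2): satisfied.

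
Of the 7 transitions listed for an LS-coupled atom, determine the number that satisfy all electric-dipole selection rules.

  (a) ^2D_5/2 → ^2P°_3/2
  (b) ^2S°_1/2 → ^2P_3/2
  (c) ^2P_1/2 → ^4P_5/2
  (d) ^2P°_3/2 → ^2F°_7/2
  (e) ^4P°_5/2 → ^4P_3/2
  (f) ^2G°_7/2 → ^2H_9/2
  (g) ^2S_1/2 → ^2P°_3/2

(a) allowed
(b) allowed
(c) forbidden (parity, ΔS, ΔJ fail)
(d) forbidden (parity, ΔL, ΔJ fail)
(e) allowed
(f) allowed
(g) allowed
Total allowed: 5 of 7.

5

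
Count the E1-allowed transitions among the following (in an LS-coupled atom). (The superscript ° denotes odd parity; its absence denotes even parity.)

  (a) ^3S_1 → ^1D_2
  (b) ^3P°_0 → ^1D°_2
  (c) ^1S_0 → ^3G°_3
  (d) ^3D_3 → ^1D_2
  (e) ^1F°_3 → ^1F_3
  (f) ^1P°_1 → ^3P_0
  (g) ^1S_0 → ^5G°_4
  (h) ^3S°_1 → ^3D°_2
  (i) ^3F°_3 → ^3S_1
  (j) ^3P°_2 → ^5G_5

1

(a) forbidden (parity, ΔS, ΔL fail)
(b) forbidden (parity, ΔS, ΔJ fail)
(c) forbidden (ΔS, ΔL, ΔJ fail)
(d) forbidden (parity, ΔS fail)
(e) allowed
(f) forbidden (ΔS fails)
(g) forbidden (ΔS, ΔL, ΔJ fail)
(h) forbidden (parity, ΔL fail)
(i) forbidden (ΔL, ΔJ fail)
(j) forbidden (ΔS, ΔL, ΔJ fail)
Total allowed: 1 of 10.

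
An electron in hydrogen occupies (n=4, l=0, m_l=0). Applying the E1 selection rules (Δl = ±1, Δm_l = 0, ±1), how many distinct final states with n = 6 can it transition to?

3

E1 requires Δl = ±1, so l_f ∈ {-1, 1}; with 0 ≤ l_f ≤ n_f−1 = 5, the allowed l_f values are {1}.
For l_f = 1: m_f ∈ {m_i−1, m_i, m_i+1} ∩ [−1, 1] = {-1, 0, 1} → 3 states.
Total: 3.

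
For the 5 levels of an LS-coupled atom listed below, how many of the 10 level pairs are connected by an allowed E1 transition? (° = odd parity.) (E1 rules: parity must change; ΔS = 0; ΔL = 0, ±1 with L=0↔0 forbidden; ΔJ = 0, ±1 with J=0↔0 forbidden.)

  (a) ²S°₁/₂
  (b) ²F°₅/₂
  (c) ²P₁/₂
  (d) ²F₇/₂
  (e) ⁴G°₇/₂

(a)–(b): forbidden (parity, ΔL, ΔJ).
(a)–(c): allowed.
(a)–(d): forbidden (ΔL, ΔJ).
(a)–(e): forbidden (parity, ΔS, ΔL, ΔJ).
(b)–(c): forbidden (ΔL, ΔJ).
(b)–(d): allowed.
(b)–(e): forbidden (parity, ΔS).
(c)–(d): forbidden (parity, ΔL, ΔJ).
(c)–(e): forbidden (ΔS, ΔL, ΔJ).
(d)–(e): forbidden (ΔS).
Allowed pairs: 2 of 10.

2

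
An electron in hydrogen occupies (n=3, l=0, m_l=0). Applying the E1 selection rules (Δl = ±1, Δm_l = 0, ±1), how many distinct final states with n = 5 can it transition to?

E1 requires Δl = ±1, so l_f ∈ {-1, 1}; with 0 ≤ l_f ≤ n_f−1 = 4, the allowed l_f values are {1}.
For l_f = 1: m_f ∈ {m_i−1, m_i, m_i+1} ∩ [−1, 1] = {-1, 0, 1} → 3 states.
Total: 3.

3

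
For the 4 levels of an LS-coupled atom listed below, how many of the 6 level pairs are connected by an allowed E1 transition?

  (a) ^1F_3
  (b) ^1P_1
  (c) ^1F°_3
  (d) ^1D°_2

3

(a)–(b): forbidden (parity, ΔL, ΔJ).
(a)–(c): allowed.
(a)–(d): allowed.
(b)–(c): forbidden (ΔL, ΔJ).
(b)–(d): allowed.
(c)–(d): forbidden (parity).
Allowed pairs: 3 of 6.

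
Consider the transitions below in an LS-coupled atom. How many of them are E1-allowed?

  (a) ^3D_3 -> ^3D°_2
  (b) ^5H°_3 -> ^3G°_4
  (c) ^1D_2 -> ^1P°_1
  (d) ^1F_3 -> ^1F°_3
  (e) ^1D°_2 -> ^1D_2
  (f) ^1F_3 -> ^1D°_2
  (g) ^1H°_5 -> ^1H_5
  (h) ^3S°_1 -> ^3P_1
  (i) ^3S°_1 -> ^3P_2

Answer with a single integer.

8

(a) allowed
(b) forbidden (parity, ΔS fail)
(c) allowed
(d) allowed
(e) allowed
(f) allowed
(g) allowed
(h) allowed
(i) allowed
Total allowed: 8 of 9.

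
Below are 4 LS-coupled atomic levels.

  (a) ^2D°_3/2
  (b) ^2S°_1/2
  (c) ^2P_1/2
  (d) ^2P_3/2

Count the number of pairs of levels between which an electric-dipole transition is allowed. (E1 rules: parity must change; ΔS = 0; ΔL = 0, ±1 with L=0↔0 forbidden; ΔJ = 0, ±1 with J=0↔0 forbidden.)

4

(a)–(b): forbidden (parity, ΔL).
(a)–(c): allowed.
(a)–(d): allowed.
(b)–(c): allowed.
(b)–(d): allowed.
(c)–(d): forbidden (parity).
Allowed pairs: 4 of 6.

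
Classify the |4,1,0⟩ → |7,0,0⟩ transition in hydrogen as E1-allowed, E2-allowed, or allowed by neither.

E1

Δl = 0 − 1 = -1; l_i + l_f = 1.
Δm_l = +0.
E1 (Δl = ±1, |Δm_l| ≤ 1): satisfied.
E2 (Δl = 0,±2, l_i+l_f ≥ 2, |Δm_l| ≤ 2): not satisfied.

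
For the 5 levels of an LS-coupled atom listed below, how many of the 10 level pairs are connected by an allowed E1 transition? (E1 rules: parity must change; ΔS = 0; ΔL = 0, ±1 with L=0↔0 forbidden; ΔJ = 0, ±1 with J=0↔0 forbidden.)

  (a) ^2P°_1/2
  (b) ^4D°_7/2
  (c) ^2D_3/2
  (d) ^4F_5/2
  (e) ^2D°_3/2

(a)–(b): forbidden (parity, ΔS, ΔJ).
(a)–(c): allowed.
(a)–(d): forbidden (ΔS, ΔL, ΔJ).
(a)–(e): forbidden (parity).
(b)–(c): forbidden (ΔS, ΔJ).
(b)–(d): allowed.
(b)–(e): forbidden (parity, ΔS, ΔJ).
(c)–(d): forbidden (parity, ΔS).
(c)–(e): allowed.
(d)–(e): forbidden (ΔS).
Allowed pairs: 3 of 10.

3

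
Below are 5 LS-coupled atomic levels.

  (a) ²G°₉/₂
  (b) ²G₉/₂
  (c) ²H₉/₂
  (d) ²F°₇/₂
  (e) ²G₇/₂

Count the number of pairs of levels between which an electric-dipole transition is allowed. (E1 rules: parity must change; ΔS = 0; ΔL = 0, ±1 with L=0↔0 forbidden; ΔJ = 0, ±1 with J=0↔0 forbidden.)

(a)–(b): allowed.
(a)–(c): allowed.
(a)–(d): forbidden (parity).
(a)–(e): allowed.
(b)–(c): forbidden (parity).
(b)–(d): allowed.
(b)–(e): forbidden (parity).
(c)–(d): forbidden (ΔL).
(c)–(e): forbidden (parity).
(d)–(e): allowed.
Allowed pairs: 5 of 10.

5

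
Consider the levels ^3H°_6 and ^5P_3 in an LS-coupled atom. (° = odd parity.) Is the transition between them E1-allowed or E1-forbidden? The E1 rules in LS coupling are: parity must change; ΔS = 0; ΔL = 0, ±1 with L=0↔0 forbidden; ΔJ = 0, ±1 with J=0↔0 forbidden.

ΔJ = 0, ±1 (not J=0↔0): J: 6 → 3, ΔJ = -3 — violated.
Parity must change: odd → even — satisfied.
ΔL = 0, ±1 (not L=0↔0): L: 5 → 1, ΔL = -4 — violated.
ΔS = 0: S: 1 → 2 — violated.
Rule(s) violated: ΔS, ΔL, ΔJ.

forbidden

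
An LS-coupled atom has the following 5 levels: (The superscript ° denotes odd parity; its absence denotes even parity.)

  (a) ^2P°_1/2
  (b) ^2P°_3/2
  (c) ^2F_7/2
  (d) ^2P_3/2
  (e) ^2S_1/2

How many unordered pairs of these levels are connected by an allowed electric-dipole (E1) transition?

4

(a)–(b): forbidden (parity).
(a)–(c): forbidden (ΔL, ΔJ).
(a)–(d): allowed.
(a)–(e): allowed.
(b)–(c): forbidden (ΔL, ΔJ).
(b)–(d): allowed.
(b)–(e): allowed.
(c)–(d): forbidden (parity, ΔL, ΔJ).
(c)–(e): forbidden (parity, ΔL, ΔJ).
(d)–(e): forbidden (parity).
Allowed pairs: 4 of 10.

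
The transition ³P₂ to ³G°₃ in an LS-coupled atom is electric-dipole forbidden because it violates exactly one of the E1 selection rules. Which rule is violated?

the ΔL = 0, ±1 rule

Reading off the term symbols: S 1→1, L 1→4, J 2→3, parity even→odd.
Parity must change: even → odd — passes.
ΔS = 0: S: 1 → 1 — passes.
ΔL = 0, ±1 (not L=0↔0): L: 1 → 4, ΔL = +3 — fails.
ΔJ = 0, ±1 (not J=0↔0): J: 2 → 3, ΔJ = +1 — passes.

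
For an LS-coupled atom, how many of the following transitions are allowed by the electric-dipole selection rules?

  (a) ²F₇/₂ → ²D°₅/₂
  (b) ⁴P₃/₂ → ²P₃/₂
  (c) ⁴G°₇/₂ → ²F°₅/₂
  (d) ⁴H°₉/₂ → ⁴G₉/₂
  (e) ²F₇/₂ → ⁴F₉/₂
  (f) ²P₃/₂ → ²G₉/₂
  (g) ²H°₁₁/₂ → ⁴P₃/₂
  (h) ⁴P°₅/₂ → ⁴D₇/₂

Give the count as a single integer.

3

(a) allowed
(b) forbidden (parity, ΔS fail)
(c) forbidden (parity, ΔS fail)
(d) allowed
(e) forbidden (parity, ΔS fail)
(f) forbidden (parity, ΔL, ΔJ fail)
(g) forbidden (ΔS, ΔL, ΔJ fail)
(h) allowed
Total allowed: 3 of 8.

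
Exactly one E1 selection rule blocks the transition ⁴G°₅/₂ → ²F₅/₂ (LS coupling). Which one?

Reading off the term symbols: S 3/2→1/2, L 4→3, J 5/2→5/2, parity odd→even.
Parity must change: odd → even — passes.
ΔS = 0: S: 3/2 → 1/2 — fails.
ΔL = 0, ±1 (not L=0↔0): L: 4 → 3, ΔL = -1 — passes.
ΔJ = 0, ±1 (not J=0↔0): J: 5/2 → 5/2, ΔJ = +0 — passes.

the ΔS = 0 rule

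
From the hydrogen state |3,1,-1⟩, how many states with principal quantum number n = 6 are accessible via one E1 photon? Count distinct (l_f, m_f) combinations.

4

E1 requires Δl = ±1, so l_f ∈ {0, 2}; with 0 ≤ l_f ≤ n_f−1 = 5, the allowed l_f values are {0, 2}.
For l_f = 0: m_f ∈ {m_i−1, m_i, m_i+1} ∩ [−0, 0] = {0} → 1 state.
For l_f = 2: m_f ∈ {m_i−1, m_i, m_i+1} ∩ [−2, 2] = {-2, -1, 0} → 3 states.
Total: 4.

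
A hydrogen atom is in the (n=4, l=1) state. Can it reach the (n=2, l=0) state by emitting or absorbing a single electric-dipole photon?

Initial l = 1, final l = 0, so Δl = -1. E1 requires Δl = ±1: ok.
All E1 selection rules are satisfied.

allowed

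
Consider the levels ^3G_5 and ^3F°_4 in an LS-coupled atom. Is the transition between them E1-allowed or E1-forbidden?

allowed

Initial level: S=1, L=4, J=5, parity even. Final level: S=1, L=3, J=4, parity odd.
Parity must change: even → odd — ✓.
ΔS = 0: S: 1 → 1 — ✓.
ΔL = 0, ±1 (not L=0↔0): L: 4 → 3, ΔL = -1 — ✓.
ΔJ = 0, ±1 (not J=0↔0): J: 5 → 4, ΔJ = -1 — ✓.
All four E1 rules are satisfied.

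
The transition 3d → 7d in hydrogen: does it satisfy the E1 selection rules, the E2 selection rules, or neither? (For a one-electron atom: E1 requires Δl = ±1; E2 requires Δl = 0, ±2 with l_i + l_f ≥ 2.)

Δl = 2 − 2 = +0; l_i + l_f = 4.
E1 (Δl = ±1): not satisfied.
E2 (Δl = 0,±2, l_i+l_f ≥ 2): satisfied.

E2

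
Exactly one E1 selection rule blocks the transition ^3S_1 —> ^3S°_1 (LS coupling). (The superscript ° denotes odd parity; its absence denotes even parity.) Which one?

the L=0 ↔ L=0 exclusion

Reading off the term symbols: S 1→1, L 0→0, J 1→1, parity even→odd.
Parity must change: even → odd — ok.
ΔS = 0: S: 1 → 1 — ok.
ΔL = 0, ±1 (not L=0↔0): L: 0 → 0, ΔL = +0 — fails.
ΔJ = 0, ±1 (not J=0↔0): J: 1 → 1, ΔJ = +0 — ok.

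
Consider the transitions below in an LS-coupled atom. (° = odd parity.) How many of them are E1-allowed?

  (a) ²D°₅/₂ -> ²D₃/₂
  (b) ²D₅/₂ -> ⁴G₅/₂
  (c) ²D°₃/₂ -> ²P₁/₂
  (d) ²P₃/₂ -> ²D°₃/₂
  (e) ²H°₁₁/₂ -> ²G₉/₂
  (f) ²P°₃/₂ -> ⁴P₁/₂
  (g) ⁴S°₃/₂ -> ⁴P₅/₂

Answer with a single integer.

5

(a) allowed
(b) forbidden (parity, ΔS, ΔL fail)
(c) allowed
(d) allowed
(e) allowed
(f) forbidden (ΔS fails)
(g) allowed
Total allowed: 5 of 7.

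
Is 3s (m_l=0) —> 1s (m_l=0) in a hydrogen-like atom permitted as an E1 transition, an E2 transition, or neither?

Δl = 0 − 0 = +0; l_i + l_f = 0.
Δm_l = +0.
E1 (Δl = ±1, |Δm_l| ≤ 1): not satisfied.
E2 (Δl = 0,±2, l_i+l_f ≥ 2, |Δm_l| ≤ 2): not satisfied.

neither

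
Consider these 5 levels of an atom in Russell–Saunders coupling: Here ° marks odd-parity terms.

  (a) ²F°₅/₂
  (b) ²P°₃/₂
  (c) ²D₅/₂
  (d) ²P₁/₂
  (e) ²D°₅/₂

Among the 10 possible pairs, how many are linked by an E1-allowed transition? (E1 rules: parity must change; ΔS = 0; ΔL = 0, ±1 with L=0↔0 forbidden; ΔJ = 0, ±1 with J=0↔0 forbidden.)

(a)–(b): forbidden (parity, ΔL).
(a)–(c): allowed.
(a)–(d): forbidden (ΔL, ΔJ).
(a)–(e): forbidden (parity).
(b)–(c): allowed.
(b)–(d): allowed.
(b)–(e): forbidden (parity).
(c)–(d): forbidden (parity, ΔJ).
(c)–(e): allowed.
(d)–(e): forbidden (ΔJ).
Allowed pairs: 4 of 10.

4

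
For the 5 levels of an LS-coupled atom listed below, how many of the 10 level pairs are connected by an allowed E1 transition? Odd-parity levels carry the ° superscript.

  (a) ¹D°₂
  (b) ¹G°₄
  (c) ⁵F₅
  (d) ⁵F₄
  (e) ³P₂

0

(a)–(b): forbidden (parity, ΔL, ΔJ).
(a)–(c): forbidden (ΔS, ΔJ).
(a)–(d): forbidden (ΔS, ΔJ).
(a)–(e): forbidden (ΔS).
(b)–(c): forbidden (ΔS).
(b)–(d): forbidden (ΔS).
(b)–(e): forbidden (ΔS, ΔL, ΔJ).
(c)–(d): forbidden (parity).
(c)–(e): forbidden (parity, ΔS, ΔL, ΔJ).
(d)–(e): forbidden (parity, ΔS, ΔL, ΔJ).
Allowed pairs: 0 of 10.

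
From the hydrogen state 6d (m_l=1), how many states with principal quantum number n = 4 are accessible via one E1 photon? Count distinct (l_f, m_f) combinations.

5

E1 requires Δl = ±1, so l_f ∈ {1, 3}; with 0 ≤ l_f ≤ n_f−1 = 3, the allowed l_f values are {1, 3}.
For l_f = 1: m_f ∈ {m_i−1, m_i, m_i+1} ∩ [−1, 1] = {0, 1} → 2 states.
For l_f = 3: m_f ∈ {m_i−1, m_i, m_i+1} ∩ [−3, 3] = {0, 1, 2} → 3 states.
Total: 5.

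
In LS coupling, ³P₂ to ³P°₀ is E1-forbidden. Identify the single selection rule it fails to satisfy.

the ΔJ = 0, ±1 rule

Initial level: S=1, L=1, J=2, parity even. Final level: S=1, L=1, J=0, parity odd.
ΔJ = 0, ±1 (not J=0↔0): J: 2 → 0, ΔJ = -2 — violated.
ΔL = 0, ±1 (not L=0↔0): L: 1 → 1, ΔL = +0 — satisfied.
Parity must change: even → odd — satisfied.
ΔS = 0: S: 1 → 1 — satisfied.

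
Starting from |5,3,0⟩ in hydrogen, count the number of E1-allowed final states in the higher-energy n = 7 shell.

6

E1 requires Δl = ±1, so l_f ∈ {2, 4}; with 0 ≤ l_f ≤ n_f−1 = 6, the allowed l_f values are {2, 4}.
For l_f = 2: m_f ∈ {m_i−1, m_i, m_i+1} ∩ [−2, 2] = {-1, 0, 1} → 3 states.
For l_f = 4: m_f ∈ {m_i−1, m_i, m_i+1} ∩ [−4, 4] = {-1, 0, 1} → 3 states.
Total: 6.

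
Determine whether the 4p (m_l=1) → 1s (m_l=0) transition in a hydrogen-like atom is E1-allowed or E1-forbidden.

allowed

l: 1 → 0 (Δl = -1). Δl = ±1 satisfied.
m_l: 1 → 0 (Δm_l = -1). |Δm_l| ≤ 1 satisfied.
All E1 selection rules are satisfied.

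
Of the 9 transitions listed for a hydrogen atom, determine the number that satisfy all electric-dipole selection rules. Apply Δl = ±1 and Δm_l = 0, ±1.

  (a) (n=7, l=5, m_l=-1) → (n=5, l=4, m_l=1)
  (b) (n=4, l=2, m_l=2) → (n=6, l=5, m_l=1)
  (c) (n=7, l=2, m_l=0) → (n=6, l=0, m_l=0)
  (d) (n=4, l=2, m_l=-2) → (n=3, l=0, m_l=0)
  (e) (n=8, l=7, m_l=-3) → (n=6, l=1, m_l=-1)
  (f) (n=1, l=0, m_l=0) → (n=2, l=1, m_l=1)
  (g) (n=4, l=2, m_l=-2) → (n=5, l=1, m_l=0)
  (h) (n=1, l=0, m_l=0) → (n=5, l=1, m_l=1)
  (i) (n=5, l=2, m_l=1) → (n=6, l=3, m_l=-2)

(a) forbidden — Δm_l = +2 (E1 requires Δm_l = 0, ±1)
(b) forbidden — Δl = +3 (E1 requires Δl = ±1)
(c) forbidden — Δl = -2 (E1 requires Δl = ±1)
(d) forbidden — Δl = -2 (E1 requires Δl = ±1); Δm_l = +2 (E1 requires Δm_l = 0, ±1)
(e) forbidden — Δl = -6 (E1 requires Δl = ±1); Δm_l = +2 (E1 requires Δm_l = 0, ±1)
(f) allowed
(g) forbidden — Δm_l = +2 (E1 requires Δm_l = 0, ±1)
(h) allowed
(i) forbidden — Δm_l = -3 (E1 requires Δm_l = 0, ±1)
Total allowed: 2 of 9.

2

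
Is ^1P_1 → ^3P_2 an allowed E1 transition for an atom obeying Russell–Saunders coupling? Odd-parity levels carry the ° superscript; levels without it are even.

forbidden

ΔL = 0, ±1 (not L=0↔0): L: 1 → 1, ΔL = +0 — ✓.
ΔJ = 0, ±1 (not J=0↔0): J: 1 → 2, ΔJ = +1 — ✓.
ΔS = 0: S: 0 → 1 — ✗.
Parity must change: even → even — ✗.
Rule(s) violated: parity, ΔS.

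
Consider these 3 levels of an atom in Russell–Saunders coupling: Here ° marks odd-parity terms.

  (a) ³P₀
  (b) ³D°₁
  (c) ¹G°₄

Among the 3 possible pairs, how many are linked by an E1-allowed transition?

(a)–(b): allowed.
(a)–(c): forbidden (ΔS, ΔL, ΔJ).
(b)–(c): forbidden (parity, ΔS, ΔL, ΔJ).
Allowed pairs: 1 of 3.

1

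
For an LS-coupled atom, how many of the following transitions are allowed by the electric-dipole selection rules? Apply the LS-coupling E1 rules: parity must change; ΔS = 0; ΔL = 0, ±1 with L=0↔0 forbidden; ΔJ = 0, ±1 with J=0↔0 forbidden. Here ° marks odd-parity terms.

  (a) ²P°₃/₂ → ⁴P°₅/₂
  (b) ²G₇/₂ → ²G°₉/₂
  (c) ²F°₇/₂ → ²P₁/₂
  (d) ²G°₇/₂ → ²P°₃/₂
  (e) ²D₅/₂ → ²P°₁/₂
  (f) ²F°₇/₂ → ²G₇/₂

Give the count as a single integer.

2

(a) forbidden (parity, ΔS fail)
(b) allowed
(c) forbidden (ΔL, ΔJ fail)
(d) forbidden (parity, ΔL, ΔJ fail)
(e) forbidden (ΔJ fails)
(f) allowed
Total allowed: 2 of 6.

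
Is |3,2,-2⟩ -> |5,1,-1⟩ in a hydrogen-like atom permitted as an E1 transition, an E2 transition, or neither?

Δl = 1 − 2 = -1; l_i + l_f = 3.
Δm_l = +1.
E1 (Δl = ±1, |Δm_l| ≤ 1): satisfied.
E2 (Δl = 0,±2, l_i+l_f ≥ 2, |Δm_l| ≤ 2): not satisfied.

E1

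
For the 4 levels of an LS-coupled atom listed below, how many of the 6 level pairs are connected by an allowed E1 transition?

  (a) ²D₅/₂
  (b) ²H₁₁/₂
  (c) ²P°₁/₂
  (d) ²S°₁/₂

0

(a)–(b): forbidden (parity, ΔL, ΔJ).
(a)–(c): forbidden (ΔJ).
(a)–(d): forbidden (ΔL, ΔJ).
(b)–(c): forbidden (ΔL, ΔJ).
(b)–(d): forbidden (ΔL, ΔJ).
(c)–(d): forbidden (parity).
Allowed pairs: 0 of 6.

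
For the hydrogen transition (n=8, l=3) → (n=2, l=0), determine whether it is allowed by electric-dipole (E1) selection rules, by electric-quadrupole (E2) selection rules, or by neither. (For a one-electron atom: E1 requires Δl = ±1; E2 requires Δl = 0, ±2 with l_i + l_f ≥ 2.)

Δl = 0 − 3 = -3; l_i + l_f = 3.
E1 (Δl = ±1): not satisfied.
E2 (Δl = 0,±2, l_i+l_f ≥ 2): not satisfied.

neither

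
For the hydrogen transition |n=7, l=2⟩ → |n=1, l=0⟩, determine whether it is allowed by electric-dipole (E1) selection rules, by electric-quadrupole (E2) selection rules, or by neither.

E2

Δl = 0 − 2 = -2; l_i + l_f = 2.
E1 (Δl = ±1): not satisfied.
E2 (Δl = 0,±2, l_i+l_f ≥ 2): satisfied.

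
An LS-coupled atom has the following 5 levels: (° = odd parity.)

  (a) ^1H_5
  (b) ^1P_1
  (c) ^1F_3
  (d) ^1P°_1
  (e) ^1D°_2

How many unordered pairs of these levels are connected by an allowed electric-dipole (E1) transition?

3

(a)–(b): forbidden (parity, ΔL, ΔJ).
(a)–(c): forbidden (parity, ΔL, ΔJ).
(a)–(d): forbidden (ΔL, ΔJ).
(a)–(e): forbidden (ΔL, ΔJ).
(b)–(c): forbidden (parity, ΔL, ΔJ).
(b)–(d): allowed.
(b)–(e): allowed.
(c)–(d): forbidden (ΔL, ΔJ).
(c)–(e): allowed.
(d)–(e): forbidden (parity).
Allowed pairs: 3 of 10.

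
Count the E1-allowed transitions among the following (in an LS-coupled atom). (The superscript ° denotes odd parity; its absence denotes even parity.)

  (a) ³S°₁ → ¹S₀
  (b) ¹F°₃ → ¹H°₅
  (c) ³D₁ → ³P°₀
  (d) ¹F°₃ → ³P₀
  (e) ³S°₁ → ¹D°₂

(a) forbidden (ΔS, ΔL fail)
(b) forbidden (parity, ΔL, ΔJ fail)
(c) allowed
(d) forbidden (ΔS, ΔL, ΔJ fail)
(e) forbidden (parity, ΔS, ΔL fail)
Total allowed: 1 of 5.

1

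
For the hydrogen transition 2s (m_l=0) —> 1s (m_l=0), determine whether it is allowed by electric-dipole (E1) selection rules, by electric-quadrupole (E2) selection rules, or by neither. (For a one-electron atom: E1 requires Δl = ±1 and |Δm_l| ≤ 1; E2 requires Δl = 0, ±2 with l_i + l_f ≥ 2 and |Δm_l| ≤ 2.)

neither

Δl = 0 − 0 = +0; l_i + l_f = 0.
Δm_l = +0.
E1 (Δl = ±1, |Δm_l| ≤ 1): not satisfied.
E2 (Δl = 0,±2, l_i+l_f ≥ 2, |Δm_l| ≤ 2): not satisfied.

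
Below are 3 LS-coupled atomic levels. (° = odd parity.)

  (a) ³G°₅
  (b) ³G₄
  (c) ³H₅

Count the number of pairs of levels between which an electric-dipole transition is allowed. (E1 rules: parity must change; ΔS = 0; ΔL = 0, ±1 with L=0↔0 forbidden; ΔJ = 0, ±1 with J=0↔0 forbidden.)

(a)–(b): allowed.
(a)–(c): allowed.
(b)–(c): forbidden (parity).
Allowed pairs: 2 of 3.

2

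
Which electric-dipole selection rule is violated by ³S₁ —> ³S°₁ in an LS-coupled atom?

the L=0 ↔ L=0 exclusion

Parity must change: even → odd — ok.
ΔS = 0: S: 1 → 1 — ok.
ΔL = 0, ±1 (not L=0↔0): L: 0 → 0, ΔL = +0 — fails.
ΔJ = 0, ±1 (not J=0↔0): J: 1 → 1, ΔJ = +0 — ok.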